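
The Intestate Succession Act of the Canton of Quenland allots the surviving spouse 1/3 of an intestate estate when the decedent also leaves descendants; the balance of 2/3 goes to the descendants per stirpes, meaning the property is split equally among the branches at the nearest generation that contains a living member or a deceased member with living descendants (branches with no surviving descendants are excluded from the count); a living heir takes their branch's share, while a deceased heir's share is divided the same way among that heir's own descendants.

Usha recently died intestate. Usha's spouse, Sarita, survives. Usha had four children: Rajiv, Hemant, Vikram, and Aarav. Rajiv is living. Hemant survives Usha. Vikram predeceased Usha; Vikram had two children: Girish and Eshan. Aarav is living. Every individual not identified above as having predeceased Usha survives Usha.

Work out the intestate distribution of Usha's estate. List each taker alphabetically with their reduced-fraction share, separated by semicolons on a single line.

Aarav 1/6; Eshan 1/12; Girish 1/12; Hemant 1/6; Rajiv 1/6; Sarita 1/3

Sarita, as surviving spouse, takes 1/3.
The remaining 2/3 passes to Usha's descendants per stirpes.
The 2/3 is divided into 4 equal shares of 1/6 among Rajiv, Hemant, Vikram, Aarav.
Rajiv is living and takes 1/6.
Hemant is living and takes 1/6.
Vikram predeceased; the 1/6 allotted to Vikram's branch passes to Vikram's issue by representation.
The 1/6 is divided into 2 equal shares of 1/12 among Girish, Eshan.
Girish is living and takes 1/12.
Eshan is living and takes 1/12.
Aarav is living and takes 1/6.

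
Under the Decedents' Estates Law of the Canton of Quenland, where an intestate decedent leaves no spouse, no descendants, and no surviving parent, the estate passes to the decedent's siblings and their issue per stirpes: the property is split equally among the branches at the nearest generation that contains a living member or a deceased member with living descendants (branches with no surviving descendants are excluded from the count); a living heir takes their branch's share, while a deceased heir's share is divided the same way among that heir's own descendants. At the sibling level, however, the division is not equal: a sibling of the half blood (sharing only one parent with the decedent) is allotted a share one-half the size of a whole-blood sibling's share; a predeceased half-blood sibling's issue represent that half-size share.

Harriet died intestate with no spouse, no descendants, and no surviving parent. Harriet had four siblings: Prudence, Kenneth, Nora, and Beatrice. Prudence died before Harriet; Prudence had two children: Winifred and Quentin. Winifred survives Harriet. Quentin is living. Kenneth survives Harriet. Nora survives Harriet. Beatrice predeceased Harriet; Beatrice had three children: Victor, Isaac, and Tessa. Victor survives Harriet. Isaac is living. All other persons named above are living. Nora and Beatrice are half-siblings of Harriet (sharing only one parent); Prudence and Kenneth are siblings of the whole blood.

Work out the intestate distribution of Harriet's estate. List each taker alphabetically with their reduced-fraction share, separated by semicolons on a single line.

No spouse, descendants, or parent survives, so the estate passes to Harriet's siblings per stirpes.
Half-blood siblings count for one-half the weight of whole-blood siblings at the initial division.
Dividing 1 in proportion to weights (total weight 3): Prudence (weight 1) → 1/3; Kenneth (weight 1) → 1/3; Nora (weight 1/2) → 1/6; Beatrice (weight 1/2) → 1/6.
Prudence predeceased; the 1/3 allotted to Prudence's branch passes to Prudence's issue by representation.
The 1/3 is divided into 2 equal shares of 1/6 among Winifred, Quentin.
Winifred is living and takes 1/6.
Quentin is living and takes 1/6.
Kenneth is living and takes 1/3.
Nora is living and takes 1/6.
Beatrice predeceased; the 1/6 allotted to Beatrice's branch passes to Beatrice's issue by representation.
The 1/6 is divided into 3 equal shares of 1/18 among Victor, Isaac, Tessa.
Victor is living and takes 1/18.
Isaac is living and takes 1/18.
Tessa is living and takes 1/18.

Isaac 1/18; Kenneth 1/3; Nora 1/6; Quentin 1/6; Tessa 1/18; Victor 1/18; Winifred 1/6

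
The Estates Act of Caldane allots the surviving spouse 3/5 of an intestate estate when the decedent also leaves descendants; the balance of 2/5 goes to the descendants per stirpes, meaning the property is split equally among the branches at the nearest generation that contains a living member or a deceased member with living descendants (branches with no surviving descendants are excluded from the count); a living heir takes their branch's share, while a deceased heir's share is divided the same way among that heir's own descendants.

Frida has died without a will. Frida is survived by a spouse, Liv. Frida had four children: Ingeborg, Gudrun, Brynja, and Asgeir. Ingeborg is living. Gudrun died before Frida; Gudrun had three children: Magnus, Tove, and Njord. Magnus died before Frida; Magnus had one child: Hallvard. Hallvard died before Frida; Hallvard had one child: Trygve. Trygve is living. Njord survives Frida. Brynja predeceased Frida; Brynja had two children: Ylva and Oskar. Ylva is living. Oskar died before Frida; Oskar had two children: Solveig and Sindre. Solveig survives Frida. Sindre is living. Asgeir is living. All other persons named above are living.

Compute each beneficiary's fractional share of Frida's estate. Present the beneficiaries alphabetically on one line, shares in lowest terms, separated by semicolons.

Liv, as surviving spouse, takes 3/5.
The remaining 2/5 passes to Frida's descendants per stirpes.
The 2/5 is divided into 4 equal shares of 1/10 among Ingeborg, Gudrun, Brynja, Asgeir.
Ingeborg is living and takes 1/10.
Gudrun predeceased; the 1/10 allotted to Gudrun's branch passes to Gudrun's issue by representation.
The 1/10 is divided into 3 equal shares of 1/30 among Magnus, Tove, Njord.
Magnus predeceased; the 1/30 allotted to Magnus's branch passes to Magnus's issue by representation.
Hallvard's line is the sole branch at this level, so the full 1/30 passes to Hallvard's issue by representation.
Trygve is the sole taker at this level and receives the full 1/30.
Tove is living and takes 1/30.
Njord is living and takes 1/30.
Brynja predeceased; the 1/10 allotted to Brynja's branch passes to Brynja's issue by representation.
The 1/10 is divided into 2 equal shares of 1/20 among Ylva, Oskar.
Ylva is living and takes 1/20.
Oskar predeceased; the 1/20 allotted to Oskar's branch passes to Oskar's issue by representation.
The 1/20 is divided into 2 equal shares of 1/40 among Solveig, Sindre.
Solveig is living and takes 1/40.
Sindre is living and takes 1/40.
Asgeir is living and takes 1/10.

Asgeir 1/10; Ingeborg 1/10; Liv 3/5; Njord 1/30; Sindre 1/40; Solveig 1/40; Tove 1/30; Trygve 1/30; Ylva 1/20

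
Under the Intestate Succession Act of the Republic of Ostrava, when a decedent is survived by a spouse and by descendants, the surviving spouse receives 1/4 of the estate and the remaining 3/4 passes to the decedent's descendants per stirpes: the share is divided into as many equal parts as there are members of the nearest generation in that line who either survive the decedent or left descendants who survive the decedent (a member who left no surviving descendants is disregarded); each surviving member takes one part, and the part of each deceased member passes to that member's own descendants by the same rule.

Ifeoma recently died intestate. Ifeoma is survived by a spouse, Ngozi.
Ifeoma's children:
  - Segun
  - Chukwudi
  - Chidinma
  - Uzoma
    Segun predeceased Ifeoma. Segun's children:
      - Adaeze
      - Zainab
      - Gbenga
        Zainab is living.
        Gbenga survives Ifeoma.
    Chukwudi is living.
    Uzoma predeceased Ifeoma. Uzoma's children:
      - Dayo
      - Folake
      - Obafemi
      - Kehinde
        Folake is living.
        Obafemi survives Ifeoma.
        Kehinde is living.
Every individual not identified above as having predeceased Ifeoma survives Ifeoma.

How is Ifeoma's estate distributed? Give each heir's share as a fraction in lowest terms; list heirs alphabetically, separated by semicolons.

Ngozi, as surviving spouse, takes 1/4.
The remaining 3/4 passes to Ifeoma's descendants per stirpes.
The 3/4 is divided into 4 equal shares of 3/16 among Segun, Chukwudi, Chidinma, Uzoma.
Segun predeceased; the 3/16 allotted to Segun's branch passes to Segun's issue by representation.
The 3/16 is divided into 3 equal shares of 1/16 among Adaeze, Zainab, Gbenga.
Adaeze is living and takes 1/16.
Zainab is living and takes 1/16.
Gbenga is living and takes 1/16.
Chukwudi is living and takes 3/16.
Chidinma is living and takes 3/16.
Uzoma predeceased; the 3/16 allotted to Uzoma's branch passes to Uzoma's issue by representation.
The 3/16 is divided into 4 equal shares of 3/64 among Dayo, Folake, Obafemi, Kehinde.
Dayo is living and takes 3/64.
Folake is living and takes 3/64.
Obafemi is living and takes 3/64.
Kehinde is living and takes 3/64.

Adaeze 1/16; Chidinma 3/16; Chukwudi 3/16; Dayo 3/64; Folake 3/64; Gbenga 1/16; Kehinde 3/64; Ngozi 1/4; Obafemi 3/64; Zainab 1/16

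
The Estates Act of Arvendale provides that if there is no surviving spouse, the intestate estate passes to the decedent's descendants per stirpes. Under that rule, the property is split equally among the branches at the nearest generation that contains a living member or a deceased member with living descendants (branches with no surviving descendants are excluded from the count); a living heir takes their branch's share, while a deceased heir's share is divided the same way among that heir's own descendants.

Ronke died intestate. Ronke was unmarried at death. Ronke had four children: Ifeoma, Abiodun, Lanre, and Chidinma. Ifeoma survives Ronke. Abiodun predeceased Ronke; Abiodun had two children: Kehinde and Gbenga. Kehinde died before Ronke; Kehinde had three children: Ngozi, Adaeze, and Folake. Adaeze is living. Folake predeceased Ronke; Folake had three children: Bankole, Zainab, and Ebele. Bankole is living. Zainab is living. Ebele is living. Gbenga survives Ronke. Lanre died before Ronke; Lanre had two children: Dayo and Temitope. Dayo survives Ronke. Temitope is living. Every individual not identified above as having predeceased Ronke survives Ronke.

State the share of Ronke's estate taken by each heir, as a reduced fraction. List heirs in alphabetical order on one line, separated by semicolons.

Adaeze 1/24; Bankole 1/72; Chidinma 1/4; Dayo 1/8; Ebele 1/72; Gbenga 1/8; Ifeoma 1/4; Ngozi 1/24; Temitope 1/8; Zainab 1/72

There is no surviving spouse, so the entire estate passes to Ronke's descendants per stirpes.
The estate is divided into 4 equal shares of 1/4 among Ifeoma, Abiodun, Lanre, Chidinma.
Ifeoma is living and takes 1/4.
Abiodun predeceased; the 1/4 allotted to Abiodun's branch passes to Abiodun's issue by representation.
The 1/4 is divided into 2 equal shares of 1/8 among Kehinde, Gbenga.
Kehinde predeceased; the 1/8 allotted to Kehinde's branch passes to Kehinde's issue by representation.
The 1/8 is divided into 3 equal shares of 1/24 among Ngozi, Adaeze, Folake.
Ngozi is living and takes 1/24.
Adaeze is living and takes 1/24.
Folake predeceased; the 1/24 allotted to Folake's branch passes to Folake's issue by representation.
The 1/24 is divided into 3 equal shares of 1/72 among Bankole, Zainab, Ebele.
Bankole is living and takes 1/72.
Zainab is living and takes 1/72.
Ebele is living and takes 1/72.
Gbenga is living and takes 1/8.
Lanre predeceased; the 1/4 allotted to Lanre's branch passes to Lanre's issue by representation.
The 1/4 is divided into 2 equal shares of 1/8 among Dayo, Temitope.
Dayo is living and takes 1/8.
Temitope is living and takes 1/8.
Chidinma is living and takes 1/4.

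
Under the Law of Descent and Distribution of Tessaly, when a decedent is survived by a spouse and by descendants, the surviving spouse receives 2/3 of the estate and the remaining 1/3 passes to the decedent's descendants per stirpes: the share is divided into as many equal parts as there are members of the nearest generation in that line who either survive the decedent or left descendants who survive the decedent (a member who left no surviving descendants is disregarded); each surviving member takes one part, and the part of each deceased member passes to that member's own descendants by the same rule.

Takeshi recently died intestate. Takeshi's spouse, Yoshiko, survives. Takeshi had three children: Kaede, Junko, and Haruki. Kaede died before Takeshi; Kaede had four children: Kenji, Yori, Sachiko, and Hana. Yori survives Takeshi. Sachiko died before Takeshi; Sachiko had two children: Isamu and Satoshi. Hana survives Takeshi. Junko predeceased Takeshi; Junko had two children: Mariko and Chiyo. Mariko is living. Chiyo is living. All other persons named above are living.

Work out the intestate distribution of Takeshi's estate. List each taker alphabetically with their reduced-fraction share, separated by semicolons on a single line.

Yoshiko, as surviving spouse, takes 2/3.
The remaining 1/3 passes to Takeshi's descendants per stirpes.
The 1/3 is divided into 3 equal shares of 1/9 among Kaede, Junko, Haruki.
Kaede predeceased; the 1/9 allotted to Kaede's branch passes to Kaede's issue by representation.
The 1/9 is divided into 4 equal shares of 1/36 among Kenji, Yori, Sachiko, Hana.
Kenji is living and takes 1/36.
Yori is living and takes 1/36.
Sachiko predeceased; the 1/36 allotted to Sachiko's branch passes to Sachiko's issue by representation.
The 1/36 is divided into 2 equal shares of 1/72 among Isamu, Satoshi.
Isamu is living and takes 1/72.
Satoshi is living and takes 1/72.
Hana is living and takes 1/36.
Junko predeceased; the 1/9 allotted to Junko's branch passes to Junko's issue by representation.
The 1/9 is divided into 2 equal shares of 1/18 among Mariko, Chiyo.
Mariko is living and takes 1/18.
Chiyo is living and takes 1/18.
Haruki is living and takes 1/9.

Chiyo 1/18; Hana 1/36; Haruki 1/9; Isamu 1/72; Kenji 1/36; Mariko 1/18; Satoshi 1/72; Yori 1/36; Yoshiko 2/3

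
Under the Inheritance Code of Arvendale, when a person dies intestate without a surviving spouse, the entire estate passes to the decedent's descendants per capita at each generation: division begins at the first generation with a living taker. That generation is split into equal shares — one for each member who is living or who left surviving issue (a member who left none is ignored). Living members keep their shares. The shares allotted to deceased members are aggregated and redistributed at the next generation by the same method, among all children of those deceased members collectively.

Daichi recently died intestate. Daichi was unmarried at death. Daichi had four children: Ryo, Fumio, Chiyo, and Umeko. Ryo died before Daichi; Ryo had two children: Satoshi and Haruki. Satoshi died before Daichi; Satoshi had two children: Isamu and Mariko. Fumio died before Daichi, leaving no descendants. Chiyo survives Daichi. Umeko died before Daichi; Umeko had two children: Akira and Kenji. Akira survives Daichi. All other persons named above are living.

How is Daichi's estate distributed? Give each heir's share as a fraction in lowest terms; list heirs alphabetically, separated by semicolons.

There is no surviving spouse, so the entire estate passes to Daichi's descendants per capita at each generation.
At generation 1 (Ryo, Chiyo, Umeko) there are 3 shares of (1)/3 = 1/3 each.
Living: Chiyo — each takes 1/3.
Deceased: Ryo and Umeko. Their combined 2/3 is pooled and carried to generation 2.
At generation 2 (Satoshi, Haruki, Akira, Kenji) there are 4 shares of (2/3)/4 = 1/6 each.
Living: Haruki, Akira, and Kenji — each takes 1/6.
Deceased: Satoshi. That 1/6 share is carried to generation 3.
At generation 3 (Isamu, Mariko) there are 2 shares of (1/6)/2 = 1/12 each.
Living: Isamu and Mariko — each takes 1/12.

Akira 1/6; Chiyo 1/3; Haruki 1/6; Isamu 1/12; Kenji 1/6; Mariko 1/12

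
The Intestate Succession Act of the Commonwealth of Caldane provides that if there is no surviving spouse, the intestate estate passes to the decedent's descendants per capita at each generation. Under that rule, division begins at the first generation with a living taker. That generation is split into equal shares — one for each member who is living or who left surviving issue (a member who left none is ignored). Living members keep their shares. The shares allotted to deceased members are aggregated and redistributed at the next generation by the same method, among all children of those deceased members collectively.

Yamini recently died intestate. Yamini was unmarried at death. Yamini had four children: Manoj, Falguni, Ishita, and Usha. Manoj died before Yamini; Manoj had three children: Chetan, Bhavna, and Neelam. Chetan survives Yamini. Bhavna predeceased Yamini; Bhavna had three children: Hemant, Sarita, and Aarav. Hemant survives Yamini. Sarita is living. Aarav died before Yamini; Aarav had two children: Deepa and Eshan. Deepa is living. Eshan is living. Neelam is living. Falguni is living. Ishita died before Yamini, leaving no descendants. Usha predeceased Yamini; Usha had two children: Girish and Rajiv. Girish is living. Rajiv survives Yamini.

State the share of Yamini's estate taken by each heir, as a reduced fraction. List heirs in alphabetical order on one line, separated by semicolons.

There is no surviving spouse, so the entire estate passes to Yamini's descendants per capita at each generation.
At generation 1 (Manoj, Falguni, Usha) there are 3 shares of (1)/3 = 1/3 each.
Living: Falguni — each takes 1/3.
Deceased: Manoj and Usha. Their combined 2/3 is pooled and carried to generation 2.
At generation 2 (Chetan, Bhavna, Neelam, Girish, Rajiv) there are 5 shares of (2/3)/5 = 2/15 each.
Living: Chetan, Neelam, Girish, and Rajiv — each takes 2/15.
Deceased: Bhavna. That 2/15 share is carried to generation 3.
At generation 3 (Hemant, Sarita, Aarav) there are 3 shares of (2/15)/3 = 2/45 each.
Living: Hemant and Sarita — each takes 2/45.
Deceased: Aarav. That 2/45 share is carried to generation 4.
At generation 4 (Deepa, Eshan) there are 2 shares of (2/45)/2 = 1/45 each.
Living: Deepa and Eshan — each takes 1/45.

Chetan 2/15; Deepa 1/45; Eshan 1/45; Falguni 1/3; Girish 2/15; Hemant 2/45; Neelam 2/15; Rajiv 2/15; Sarita 2/45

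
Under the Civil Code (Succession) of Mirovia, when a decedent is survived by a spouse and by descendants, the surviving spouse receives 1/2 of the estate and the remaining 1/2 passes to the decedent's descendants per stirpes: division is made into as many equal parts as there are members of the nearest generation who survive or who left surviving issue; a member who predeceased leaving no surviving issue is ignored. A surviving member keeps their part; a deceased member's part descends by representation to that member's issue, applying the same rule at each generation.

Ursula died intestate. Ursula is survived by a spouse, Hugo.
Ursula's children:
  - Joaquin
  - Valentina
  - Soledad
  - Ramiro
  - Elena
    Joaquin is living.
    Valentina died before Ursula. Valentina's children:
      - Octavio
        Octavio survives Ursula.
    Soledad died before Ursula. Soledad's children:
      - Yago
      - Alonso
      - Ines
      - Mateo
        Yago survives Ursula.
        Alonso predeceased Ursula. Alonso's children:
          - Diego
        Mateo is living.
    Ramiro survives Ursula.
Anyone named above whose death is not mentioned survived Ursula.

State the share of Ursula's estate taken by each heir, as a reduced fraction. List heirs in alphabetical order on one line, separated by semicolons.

Hugo, as surviving spouse, takes 1/2.
The remaining 1/2 passes to Ursula's descendants per stirpes.
The 1/2 is divided into 5 equal shares of 1/10 among Joaquin, Valentina, Soledad, Ramiro, Elena.
Joaquin is living and takes 1/10.
Valentina predeceased; the 1/10 allotted to Valentina's branch passes to Valentina's issue by representation.
Octavio is the sole taker at this level and receives the full 1/10.
Soledad predeceased; the 1/10 allotted to Soledad's branch passes to Soledad's issue by representation.
The 1/10 is divided into 4 equal shares of 1/40 among Yago, Alonso, Ines, Mateo.
Yago is living and takes 1/40.
Alonso predeceased; the 1/40 allotted to Alonso's branch passes to Alonso's issue by representation.
Diego is the sole taker at this level and receives the full 1/40.
Ines is living and takes 1/40.
Mateo is living and takes 1/40.
Ramiro is living and takes 1/10.
Elena is living and takes 1/10.

Diego 1/40; Elena 1/10; Hugo 1/2; Ines 1/40; Joaquin 1/10; Mateo 1/40; Octavio 1/10; Ramiro 1/10; Yago 1/40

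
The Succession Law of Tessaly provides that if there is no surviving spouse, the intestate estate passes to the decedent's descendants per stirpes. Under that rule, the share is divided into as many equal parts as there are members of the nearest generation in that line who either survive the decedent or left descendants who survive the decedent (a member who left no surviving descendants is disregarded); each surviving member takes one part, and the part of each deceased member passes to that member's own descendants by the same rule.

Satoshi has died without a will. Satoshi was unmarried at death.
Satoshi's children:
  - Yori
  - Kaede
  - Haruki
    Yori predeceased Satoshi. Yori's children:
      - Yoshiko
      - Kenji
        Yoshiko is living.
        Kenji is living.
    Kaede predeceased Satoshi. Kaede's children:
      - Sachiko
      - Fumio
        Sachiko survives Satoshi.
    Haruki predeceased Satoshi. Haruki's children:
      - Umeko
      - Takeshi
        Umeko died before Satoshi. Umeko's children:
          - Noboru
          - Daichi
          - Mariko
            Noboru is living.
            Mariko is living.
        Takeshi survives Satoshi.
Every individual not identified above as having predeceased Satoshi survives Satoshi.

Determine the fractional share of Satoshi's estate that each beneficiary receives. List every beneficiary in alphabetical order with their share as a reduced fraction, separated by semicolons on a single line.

There is no surviving spouse, so the entire estate passes to Satoshi's descendants per stirpes.
The estate is divided into 3 equal shares of 1/3 among Yori, Kaede, Haruki.
Yori predeceased; the 1/3 allotted to Yori's branch passes to Yori's issue by representation.
The 1/3 is divided into 2 equal shares of 1/6 among Yoshiko, Kenji.
Yoshiko is living and takes 1/6.
Kenji is living and takes 1/6.
Kaede predeceased; the 1/3 allotted to Kaede's branch passes to Kaede's issue by representation.
The 1/3 is divided into 2 equal shares of 1/6 among Sachiko, Fumio.
Sachiko is living and takes 1/6.
Fumio is living and takes 1/6.
Haruki predeceased; the 1/3 allotted to Haruki's branch passes to Haruki's issue by representation.
The 1/3 is divided into 2 equal shares of 1/6 among Umeko, Takeshi.
Umeko predeceased; the 1/6 allotted to Umeko's branch passes to Umeko's issue by representation.
The 1/6 is divided into 3 equal shares of 1/18 among Noboru, Daichi, Mariko.
Noboru is living and takes 1/18.
Daichi is living and takes 1/18.
Mariko is living and takes 1/18.
Takeshi is living and takes 1/6.

Daichi 1/18; Fumio 1/6; Kenji 1/6; Mariko 1/18; Noboru 1/18; Sachiko 1/6; Takeshi 1/6; Yoshiko 1/6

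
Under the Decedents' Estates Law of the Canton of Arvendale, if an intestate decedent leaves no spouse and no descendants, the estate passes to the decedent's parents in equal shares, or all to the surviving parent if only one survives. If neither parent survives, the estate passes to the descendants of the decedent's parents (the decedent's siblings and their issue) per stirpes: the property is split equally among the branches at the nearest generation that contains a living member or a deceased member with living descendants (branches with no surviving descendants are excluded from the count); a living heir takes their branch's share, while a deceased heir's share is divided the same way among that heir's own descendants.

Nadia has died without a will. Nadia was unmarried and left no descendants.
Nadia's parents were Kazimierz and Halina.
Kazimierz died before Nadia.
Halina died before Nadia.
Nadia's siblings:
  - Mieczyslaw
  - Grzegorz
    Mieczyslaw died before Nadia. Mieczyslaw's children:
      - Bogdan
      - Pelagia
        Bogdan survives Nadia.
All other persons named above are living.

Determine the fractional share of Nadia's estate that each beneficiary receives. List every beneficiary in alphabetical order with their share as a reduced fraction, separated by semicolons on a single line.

Bogdan 1/4; Grzegorz 1/2; Pelagia 1/4

Neither parent survives and there are no descendants, so the estate passes to Nadia's siblings and their issue per stirpes.
The estate is divided into 2 equal shares of 1/2 among Mieczyslaw, Grzegorz.
Mieczyslaw predeceased; the 1/2 allotted to Mieczyslaw's branch passes to Mieczyslaw's issue by representation.
The 1/2 is divided into 2 equal shares of 1/4 among Bogdan, Pelagia.
Bogdan is living and takes 1/4.
Pelagia is living and takes 1/4.
Grzegorz is living and takes 1/2.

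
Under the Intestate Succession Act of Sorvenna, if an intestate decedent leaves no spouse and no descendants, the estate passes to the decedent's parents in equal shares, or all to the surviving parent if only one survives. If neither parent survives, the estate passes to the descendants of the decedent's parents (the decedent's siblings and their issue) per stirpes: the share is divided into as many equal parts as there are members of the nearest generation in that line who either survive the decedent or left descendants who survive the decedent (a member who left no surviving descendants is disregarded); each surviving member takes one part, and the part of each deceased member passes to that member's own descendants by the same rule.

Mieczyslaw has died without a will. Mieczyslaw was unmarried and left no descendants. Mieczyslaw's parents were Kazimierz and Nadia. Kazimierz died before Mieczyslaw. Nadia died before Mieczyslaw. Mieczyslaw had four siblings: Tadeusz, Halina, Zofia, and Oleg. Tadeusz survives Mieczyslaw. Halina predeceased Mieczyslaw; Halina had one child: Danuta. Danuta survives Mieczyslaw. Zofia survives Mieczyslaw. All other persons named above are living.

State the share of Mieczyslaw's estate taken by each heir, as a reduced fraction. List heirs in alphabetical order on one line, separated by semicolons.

Danuta 1/4; Oleg 1/4; Tadeusz 1/4; Zofia 1/4

Neither parent survives and there are no descendants, so the estate passes to Mieczyslaw's siblings and their issue per stirpes.
The estate is divided into 4 equal shares of 1/4 among Tadeusz, Halina, Zofia, Oleg.
Tadeusz is living and takes 1/4.
Halina predeceased; the 1/4 allotted to Halina's branch passes to Halina's issue by representation.
Danuta is the sole taker at this level and receives the full 1/4.
Zofia is living and takes 1/4.
Oleg is living and takes 1/4.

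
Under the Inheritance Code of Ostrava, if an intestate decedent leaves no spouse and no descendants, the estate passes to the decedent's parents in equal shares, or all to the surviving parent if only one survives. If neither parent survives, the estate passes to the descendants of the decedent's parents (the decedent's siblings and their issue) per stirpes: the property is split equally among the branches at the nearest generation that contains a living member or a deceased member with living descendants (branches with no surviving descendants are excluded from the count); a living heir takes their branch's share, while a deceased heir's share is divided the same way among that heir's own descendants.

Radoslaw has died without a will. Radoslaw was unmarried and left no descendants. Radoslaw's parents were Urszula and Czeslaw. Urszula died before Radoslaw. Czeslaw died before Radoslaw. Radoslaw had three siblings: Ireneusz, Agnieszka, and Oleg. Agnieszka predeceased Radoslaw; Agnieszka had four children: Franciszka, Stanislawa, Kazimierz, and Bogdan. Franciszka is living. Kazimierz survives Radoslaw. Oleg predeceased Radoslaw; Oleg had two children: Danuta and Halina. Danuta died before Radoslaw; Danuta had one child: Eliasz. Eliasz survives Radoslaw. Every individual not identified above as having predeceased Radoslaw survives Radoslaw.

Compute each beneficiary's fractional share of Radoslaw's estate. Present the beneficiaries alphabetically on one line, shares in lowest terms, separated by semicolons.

Neither parent survives and there are no descendants, so the estate passes to Radoslaw's siblings and their issue per stirpes.
The estate is divided into 3 equal shares of 1/3 among Ireneusz, Agnieszka, Oleg.
Ireneusz is living and takes 1/3.
Agnieszka predeceased; the 1/3 allotted to Agnieszka's branch passes to Agnieszka's issue by representation.
The 1/3 is divided into 4 equal shares of 1/12 among Franciszka, Stanislawa, Kazimierz, Bogdan.
Franciszka is living and takes 1/12.
Stanislawa is living and takes 1/12.
Kazimierz is living and takes 1/12.
Bogdan is living and takes 1/12.
Oleg predeceased; the 1/3 allotted to Oleg's branch passes to Oleg's issue by representation.
The 1/3 is divided into 2 equal shares of 1/6 among Danuta, Halina.
Danuta predeceased; the 1/6 allotted to Danuta's branch passes to Danuta's issue by representation.
Eliasz is the sole taker at this level and receives the full 1/6.
Halina is living and takes 1/6.

Bogdan 1/12; Eliasz 1/6; Franciszka 1/12; Halina 1/6; Ireneusz 1/3; Kazimierz 1/12; Stanislawa 1/12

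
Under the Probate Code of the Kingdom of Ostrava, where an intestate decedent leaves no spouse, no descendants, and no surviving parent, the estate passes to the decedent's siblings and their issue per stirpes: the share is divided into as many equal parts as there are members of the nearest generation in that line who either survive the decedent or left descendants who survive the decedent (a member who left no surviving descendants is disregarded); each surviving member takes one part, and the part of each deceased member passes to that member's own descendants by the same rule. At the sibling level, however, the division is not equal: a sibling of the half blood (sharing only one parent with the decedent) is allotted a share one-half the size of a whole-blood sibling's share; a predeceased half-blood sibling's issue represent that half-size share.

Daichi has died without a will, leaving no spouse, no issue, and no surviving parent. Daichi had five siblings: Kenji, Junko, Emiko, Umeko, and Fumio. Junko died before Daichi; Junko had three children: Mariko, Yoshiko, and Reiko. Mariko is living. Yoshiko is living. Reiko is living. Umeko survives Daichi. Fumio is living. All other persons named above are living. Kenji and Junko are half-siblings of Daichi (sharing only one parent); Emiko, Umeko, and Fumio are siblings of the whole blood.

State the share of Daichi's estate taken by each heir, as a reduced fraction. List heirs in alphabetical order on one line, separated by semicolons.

Emiko 1/4; Fumio 1/4; Kenji 1/8; Mariko 1/24; Reiko 1/24; Umeko 1/4; Yoshiko 1/24

No spouse, descendants, or parent survives, so the estate passes to Daichi's siblings per stirpes.
Half-blood siblings count for one-half the weight of whole-blood siblings at the initial division.
Dividing 1 in proportion to weights (total weight 4): Kenji (weight 1/2) → 1/8; Junko (weight 1/2) → 1/8; Emiko (weight 1) → 1/4; Umeko (weight 1) → 1/4; Fumio (weight 1) → 1/4.
Kenji is living and takes 1/8.
Junko predeceased; the 1/8 allotted to Junko's branch passes to Junko's issue by representation.
The 1/8 is divided into 3 equal shares of 1/24 among Mariko, Yoshiko, Reiko.
Mariko is living and takes 1/24.
Yoshiko is living and takes 1/24.
Reiko is living and takes 1/24.
Emiko is living and takes 1/4.
Umeko is living and takes 1/4.
Fumio is living and takes 1/4.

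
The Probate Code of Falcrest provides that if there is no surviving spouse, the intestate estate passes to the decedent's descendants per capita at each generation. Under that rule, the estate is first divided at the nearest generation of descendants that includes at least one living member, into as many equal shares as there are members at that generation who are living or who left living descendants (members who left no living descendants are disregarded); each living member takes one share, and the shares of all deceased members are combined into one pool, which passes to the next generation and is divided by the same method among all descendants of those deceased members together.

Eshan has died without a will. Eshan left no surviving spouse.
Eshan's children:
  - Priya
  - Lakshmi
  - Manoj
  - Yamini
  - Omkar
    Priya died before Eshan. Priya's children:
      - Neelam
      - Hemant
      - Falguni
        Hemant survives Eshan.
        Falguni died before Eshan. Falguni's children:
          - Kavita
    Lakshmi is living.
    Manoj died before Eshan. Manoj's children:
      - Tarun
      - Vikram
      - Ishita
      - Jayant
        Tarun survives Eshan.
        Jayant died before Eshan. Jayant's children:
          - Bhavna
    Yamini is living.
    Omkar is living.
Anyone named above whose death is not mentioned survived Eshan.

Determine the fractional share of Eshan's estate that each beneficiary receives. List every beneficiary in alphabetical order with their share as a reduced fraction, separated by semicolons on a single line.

Bhavna 2/35; Hemant 2/35; Ishita 2/35; Kavita 2/35; Lakshmi 1/5; Neelam 2/35; Omkar 1/5; Tarun 2/35; Vikram 2/35; Yamini 1/5

There is no surviving spouse, so the entire estate passes to Eshan's descendants per capita at each generation.
At generation 1 (Priya, Lakshmi, Manoj, Yamini, Omkar) there are 5 shares of (1)/5 = 1/5 each.
Living: Lakshmi, Yamini, and Omkar — each takes 1/5.
Deceased: Priya and Manoj. Their combined 2/5 is pooled and carried to generation 2.
At generation 2 (Neelam, Hemant, Falguni, Tarun, Vikram, Ishita, Jayant) there are 7 shares of (2/5)/7 = 2/35 each.
Living: Neelam, Hemant, Tarun, Vikram, and Ishita — each takes 2/35.
Deceased: Falguni and Jayant. Their combined 4/35 is pooled and carried to generation 3.
At generation 3 (Kavita, Bhavna) there are 2 shares of (4/35)/2 = 2/35 each.
Living: Kavita and Bhavna — each takes 2/35.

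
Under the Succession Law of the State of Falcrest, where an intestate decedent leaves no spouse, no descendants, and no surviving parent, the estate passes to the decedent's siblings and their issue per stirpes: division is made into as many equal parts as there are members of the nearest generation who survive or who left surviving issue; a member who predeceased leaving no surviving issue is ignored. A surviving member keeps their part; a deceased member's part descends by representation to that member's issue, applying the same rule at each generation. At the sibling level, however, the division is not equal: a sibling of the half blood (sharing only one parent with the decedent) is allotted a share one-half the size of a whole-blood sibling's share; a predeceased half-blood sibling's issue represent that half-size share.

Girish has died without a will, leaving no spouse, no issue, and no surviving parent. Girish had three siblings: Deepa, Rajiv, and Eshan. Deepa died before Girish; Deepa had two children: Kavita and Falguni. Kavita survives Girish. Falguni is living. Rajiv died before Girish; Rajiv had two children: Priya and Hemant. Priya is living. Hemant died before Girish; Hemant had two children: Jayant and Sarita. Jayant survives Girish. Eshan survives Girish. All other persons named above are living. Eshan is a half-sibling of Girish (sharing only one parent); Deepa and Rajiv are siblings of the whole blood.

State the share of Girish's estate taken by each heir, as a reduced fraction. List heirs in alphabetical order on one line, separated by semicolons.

No spouse, descendants, or parent survives, so the estate passes to Girish's siblings per stirpes.
Half-blood siblings count for one-half the weight of whole-blood siblings at the initial division.
Dividing 1 in proportion to weights (total weight 5/2): Deepa (weight 1) → 2/5; Rajiv (weight 1) → 2/5; Eshan (weight 1/2) → 1/5.
Deepa predeceased; the 2/5 allotted to Deepa's branch passes to Deepa's issue by representation.
The 2/5 is divided into 2 equal shares of 1/5 among Kavita, Falguni.
Kavita is living and takes 1/5.
Falguni is living and takes 1/5.
Rajiv predeceased; the 2/5 allotted to Rajiv's branch passes to Rajiv's issue by representation.
The 2/5 is divided into 2 equal shares of 1/5 among Priya, Hemant.
Priya is living and takes 1/5.
Hemant predeceased; the 1/5 allotted to Hemant's branch passes to Hemant's issue by representation.
The 1/5 is divided into 2 equal shares of 1/10 among Jayant, Sarita.
Jayant is living and takes 1/10.
Sarita is living and takes 1/10.
Eshan is living and takes 1/5.

Eshan 1/5; Falguni 1/5; Jayant 1/10; Kavita 1/5; Priya 1/5; Sarita 1/10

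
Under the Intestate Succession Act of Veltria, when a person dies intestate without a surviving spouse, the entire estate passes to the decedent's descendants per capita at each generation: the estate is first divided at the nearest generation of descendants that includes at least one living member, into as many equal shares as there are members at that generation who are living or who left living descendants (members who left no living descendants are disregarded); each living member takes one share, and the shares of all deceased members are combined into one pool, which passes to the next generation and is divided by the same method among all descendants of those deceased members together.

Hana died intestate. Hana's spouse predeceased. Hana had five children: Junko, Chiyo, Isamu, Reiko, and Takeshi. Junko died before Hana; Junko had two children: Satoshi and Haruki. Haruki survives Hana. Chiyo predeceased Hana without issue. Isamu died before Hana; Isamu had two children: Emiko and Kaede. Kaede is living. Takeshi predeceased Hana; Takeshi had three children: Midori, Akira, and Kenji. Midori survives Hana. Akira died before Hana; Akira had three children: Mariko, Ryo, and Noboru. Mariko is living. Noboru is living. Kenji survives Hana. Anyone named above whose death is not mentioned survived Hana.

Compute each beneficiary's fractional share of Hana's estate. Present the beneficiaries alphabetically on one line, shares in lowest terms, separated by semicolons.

Emiko 3/28; Haruki 3/28; Kaede 3/28; Kenji 3/28; Mariko 1/28; Midori 3/28; Noboru 1/28; Reiko 1/4; Ryo 1/28; Satoshi 3/28

There is no surviving spouse, so the entire estate passes to Hana's descendants per capita at each generation.
At generation 1 (Junko, Isamu, Reiko, Takeshi) there are 4 shares of (1)/4 = 1/4 each.
Living: Reiko — each takes 1/4.
Deceased: Junko, Isamu, and Takeshi. Their combined 3/4 is pooled and carried to generation 2.
At generation 2 (Satoshi, Haruki, Emiko, Kaede, Midori, Akira, Kenji) there are 7 shares of (3/4)/7 = 3/28 each.
Living: Satoshi, Haruki, Emiko, Kaede, Midori, and Kenji — each takes 3/28.
Deceased: Akira. That 3/28 share is carried to generation 3.
At generation 3 (Mariko, Ryo, Noboru) there are 3 shares of (3/28)/3 = 1/28 each.
Living: Mariko, Ryo, and Noboru — each takes 1/28.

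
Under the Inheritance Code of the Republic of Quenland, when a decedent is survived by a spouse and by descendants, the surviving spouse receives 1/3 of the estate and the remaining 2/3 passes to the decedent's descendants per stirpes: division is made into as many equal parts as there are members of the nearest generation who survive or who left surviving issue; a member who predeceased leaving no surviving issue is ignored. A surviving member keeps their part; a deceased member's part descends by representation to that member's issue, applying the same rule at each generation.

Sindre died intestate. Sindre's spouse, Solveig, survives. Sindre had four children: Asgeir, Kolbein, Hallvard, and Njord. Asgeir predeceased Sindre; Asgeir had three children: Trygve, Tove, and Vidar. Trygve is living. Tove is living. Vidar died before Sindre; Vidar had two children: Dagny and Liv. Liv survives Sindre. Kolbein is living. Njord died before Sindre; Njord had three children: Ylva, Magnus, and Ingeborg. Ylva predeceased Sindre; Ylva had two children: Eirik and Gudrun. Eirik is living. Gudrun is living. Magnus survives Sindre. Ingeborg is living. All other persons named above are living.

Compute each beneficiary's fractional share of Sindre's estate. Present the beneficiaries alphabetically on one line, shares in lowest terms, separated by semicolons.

Dagny 1/36; Eirik 1/36; Gudrun 1/36; Hallvard 1/6; Ingeborg 1/18; Kolbein 1/6; Liv 1/36; Magnus 1/18; Solveig 1/3; Tove 1/18; Trygve 1/18

Solveig, as surviving spouse, takes 1/3.
The remaining 2/3 passes to Sindre's descendants per stirpes.
The 2/3 is divided into 4 equal shares of 1/6 among Asgeir, Kolbein, Hallvard, Njord.
Asgeir predeceased; the 1/6 allotted to Asgeir's branch passes to Asgeir's issue by representation.
The 1/6 is divided into 3 equal shares of 1/18 among Trygve, Tove, Vidar.
Trygve is living and takes 1/18.
Tove is living and takes 1/18.
Vidar predeceased; the 1/18 allotted to Vidar's branch passes to Vidar's issue by representation.
The 1/18 is divided into 2 equal shares of 1/36 among Dagny, Liv.
Dagny is living and takes 1/36.
Liv is living and takes 1/36.
Kolbein is living and takes 1/6.
Hallvard is living and takes 1/6.
Njord predeceased; the 1/6 allotted to Njord's branch passes to Njord's issue by representation.
The 1/6 is divided into 3 equal shares of 1/18 among Ylva, Magnus, Ingeborg.
Ylva predeceased; the 1/18 allotted to Ylva's branch passes to Ylva's issue by representation.
The 1/18 is divided into 2 equal shares of 1/36 among Eirik, Gudrun.
Eirik is living and takes 1/36.
Gudrun is living and takes 1/36.
Magnus is living and takes 1/18.
Ingeborg is living and takes 1/18.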